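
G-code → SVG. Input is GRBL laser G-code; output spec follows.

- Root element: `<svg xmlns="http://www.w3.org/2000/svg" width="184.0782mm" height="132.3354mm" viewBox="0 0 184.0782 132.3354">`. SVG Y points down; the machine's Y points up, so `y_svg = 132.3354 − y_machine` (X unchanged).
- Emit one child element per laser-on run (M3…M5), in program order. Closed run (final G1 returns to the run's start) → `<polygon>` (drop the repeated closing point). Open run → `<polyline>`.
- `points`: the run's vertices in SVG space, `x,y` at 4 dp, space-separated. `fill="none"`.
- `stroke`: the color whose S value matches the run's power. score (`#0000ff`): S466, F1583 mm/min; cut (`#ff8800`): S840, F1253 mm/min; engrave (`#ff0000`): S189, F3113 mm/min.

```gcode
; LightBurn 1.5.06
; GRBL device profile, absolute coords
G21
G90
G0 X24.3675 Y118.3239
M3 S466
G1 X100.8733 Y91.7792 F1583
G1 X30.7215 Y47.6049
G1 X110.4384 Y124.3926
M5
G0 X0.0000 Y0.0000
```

y_svg = 132.3354 − y_m. Every run uses S466, so all elements get stroke `#0000ff` (score).

[1] open run; points: 24.3675,14.0115 100.8733,40.5562 30.7215,84.7305 110.4384,7.9428

<svg xmlns="http://www.w3.org/2000/svg" width="184.0782mm" height="132.3354mm" viewBox="0 0 184.0782 132.3354">
  <polyline points="24.3675,14.0115 100.8733,40.5562 30.7215,84.7305 110.4384,7.9428" fill="none" stroke="#0000ff"/>
</svg>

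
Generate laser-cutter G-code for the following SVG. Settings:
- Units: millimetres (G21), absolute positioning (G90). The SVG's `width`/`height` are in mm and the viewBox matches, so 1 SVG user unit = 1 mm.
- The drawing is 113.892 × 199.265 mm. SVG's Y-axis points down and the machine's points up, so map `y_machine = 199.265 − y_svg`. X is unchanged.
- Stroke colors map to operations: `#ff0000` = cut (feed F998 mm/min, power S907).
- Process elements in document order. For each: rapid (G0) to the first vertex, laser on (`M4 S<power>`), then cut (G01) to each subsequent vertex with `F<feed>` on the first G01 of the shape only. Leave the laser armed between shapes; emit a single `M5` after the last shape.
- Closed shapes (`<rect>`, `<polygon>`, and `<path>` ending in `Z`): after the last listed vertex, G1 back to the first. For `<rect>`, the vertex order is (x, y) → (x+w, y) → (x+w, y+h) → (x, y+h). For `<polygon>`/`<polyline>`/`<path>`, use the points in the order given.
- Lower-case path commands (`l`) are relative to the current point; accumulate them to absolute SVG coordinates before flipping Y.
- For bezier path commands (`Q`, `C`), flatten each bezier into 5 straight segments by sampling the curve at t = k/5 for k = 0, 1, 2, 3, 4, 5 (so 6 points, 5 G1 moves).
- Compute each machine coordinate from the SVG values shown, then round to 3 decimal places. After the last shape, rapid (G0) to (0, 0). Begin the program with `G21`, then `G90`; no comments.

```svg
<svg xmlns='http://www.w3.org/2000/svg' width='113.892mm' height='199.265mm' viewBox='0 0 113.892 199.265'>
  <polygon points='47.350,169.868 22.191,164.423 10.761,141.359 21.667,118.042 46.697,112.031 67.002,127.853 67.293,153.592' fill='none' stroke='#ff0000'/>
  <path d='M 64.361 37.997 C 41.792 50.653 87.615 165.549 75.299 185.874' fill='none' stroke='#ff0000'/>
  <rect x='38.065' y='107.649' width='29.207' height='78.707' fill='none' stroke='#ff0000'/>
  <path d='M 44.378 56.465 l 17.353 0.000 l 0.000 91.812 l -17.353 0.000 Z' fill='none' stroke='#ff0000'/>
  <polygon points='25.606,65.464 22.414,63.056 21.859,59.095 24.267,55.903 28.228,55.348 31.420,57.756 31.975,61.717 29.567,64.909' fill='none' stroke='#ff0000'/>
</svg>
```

G21
G90
G0 X47.350 Y29.397
M4 S907
G01 X22.191 Y34.842 F998
G01 X10.761 Y57.906
G01 X21.667 Y81.223
G01 X46.697 Y87.234
G01 X67.002 Y71.412
G01 X67.293 Y45.673
G01 X47.350 Y29.397
G0 X64.361 Y161.268
M4 S907
G01 X58.014 Y142.980 F998
G01 X62.008 Y109.602
G01 X70.269 Y70.579
G01 X76.724 Y35.360
G01 X75.299 Y13.391
G0 X38.065 Y91.616
M4 S907
G01 X67.272 Y91.616 F998
G01 X67.272 Y12.909
G01 X38.065 Y12.909
G01 X38.065 Y91.616
G0 X44.378 Y142.800
M4 S907
G01 X61.731 Y142.800 F998
G01 X61.731 Y50.988
G01 X44.378 Y50.988
G01 X44.378 Y142.800
G0 X25.606 Y133.801
M4 S907
G01 X22.414 Y136.209 F998
G01 X21.859 Y140.170
G01 X24.267 Y143.362
G01 X28.228 Y143.917
G01 X31.420 Y141.509
G01 X31.975 Y137.548
G01 X29.567 Y134.356
G01 X25.606 Y133.801
M5
G0 X0.000 Y0.000

Since the viewBox matches the mm dimensions, user units are millimetres directly. The only transform is the Y-flip y_m = 199.265 − y_svg.

Shape 1 is a regular polygon drawn with `<polygon>`. Its stroke #ff0000 means cut at S907, F998. After flipping Y the toolpath is (47.350,29.397) → (22.191,34.842) → (10.761,57.906) → (21.667,81.223) → (46.697,87.234) → (67.002,71.412) → (67.293,45.673) → (47.350,29.397), returning to the start.

Shape 2 is a cubic bezier drawn with `<path>`. Its stroke #ff0000 means cut at S907, F998. After flipping Y the toolpath is (64.361,161.268) → (58.014,142.980) → (62.008,109.602) → (70.269,70.579) → (76.724,35.360) → (75.299,13.391).

Shape 3 is a rectangle drawn with `<rect>`. Its stroke #ff0000 means cut at S907, F998. After flipping Y the toolpath is (38.065,91.616) → (67.272,91.616) → (67.272,12.909) → (38.065,12.909) → (38.065,91.616), returning to the start.

Shape 4 is a rectangle drawn with `<path>`. Its stroke #ff0000 means cut at S907, F998. After flipping Y the toolpath is (44.378,142.800) → (61.731,142.800) → (61.731,50.988) → (44.378,50.988) → (44.378,142.800), returning to the start.

Shape 5 is a regular polygon drawn with `<polygon>`. Its stroke #ff0000 means cut at S907, F998. After flipping Y the toolpath is (25.606,133.801) → (22.414,136.209) → (21.859,140.170) → (24.267,143.362) → (28.228,143.917) → (31.420,141.509) → (31.975,137.548) → (29.567,134.356) → (25.606,133.801), returning to the start.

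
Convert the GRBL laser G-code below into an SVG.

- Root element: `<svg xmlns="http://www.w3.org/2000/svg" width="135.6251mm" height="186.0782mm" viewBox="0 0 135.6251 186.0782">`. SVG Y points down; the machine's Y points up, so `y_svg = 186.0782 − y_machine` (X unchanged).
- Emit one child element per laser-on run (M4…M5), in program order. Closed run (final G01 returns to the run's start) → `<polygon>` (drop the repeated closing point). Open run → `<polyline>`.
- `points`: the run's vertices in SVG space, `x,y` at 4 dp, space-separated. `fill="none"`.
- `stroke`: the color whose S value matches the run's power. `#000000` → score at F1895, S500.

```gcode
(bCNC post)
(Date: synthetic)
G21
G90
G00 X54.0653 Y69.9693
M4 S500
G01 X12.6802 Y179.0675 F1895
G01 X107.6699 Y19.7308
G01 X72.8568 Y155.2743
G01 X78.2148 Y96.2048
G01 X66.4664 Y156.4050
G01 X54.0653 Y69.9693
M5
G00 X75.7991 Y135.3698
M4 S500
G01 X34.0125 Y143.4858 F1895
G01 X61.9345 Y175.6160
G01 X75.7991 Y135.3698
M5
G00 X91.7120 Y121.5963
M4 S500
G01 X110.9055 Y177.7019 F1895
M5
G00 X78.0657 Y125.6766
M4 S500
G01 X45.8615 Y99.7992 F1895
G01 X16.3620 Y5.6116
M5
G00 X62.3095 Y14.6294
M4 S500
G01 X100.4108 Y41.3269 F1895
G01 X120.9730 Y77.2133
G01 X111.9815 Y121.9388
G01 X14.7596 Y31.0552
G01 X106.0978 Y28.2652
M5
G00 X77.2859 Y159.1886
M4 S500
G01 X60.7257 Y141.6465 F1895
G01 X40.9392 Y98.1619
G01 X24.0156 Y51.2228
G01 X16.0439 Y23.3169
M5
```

Each laser-on run becomes one SVG element. Flip Y back into SVG space with y_svg = 186.0782 − y_machine. Every run uses S500, so all elements get stroke `#000000` (score).

Run 1: The run returns to its start, so emit a `<polygon>` with points (Y-flipped): 54.0653,116.1089 12.6802,7.0107 107.6699,166.3474 72.8568,30.8039 78.2148,89.8734 66.4664,29.6732.

Run 2: The run returns to its start, so emit a `<polygon>` with points (Y-flipped): 75.7991,50.7084 34.0125,42.5924 61.9345,10.4622.

Run 3: The run is open, so emit a `<polyline>` with points (Y-flipped): 91.7120,64.4819 110.9055,8.3763.

Run 4: The run is open, so emit a `<polyline>` with points (Y-flipped): 78.0657,60.4016 45.8615,86.2790 16.3620,180.4666.

Run 5: The run is open, so emit a `<polyline>` with points (Y-flipped): 62.3095,171.4488 100.4108,144.7513 120.9730,108.8649 111.9815,64.1394 14.7596,155.0230 106.0978,157.8130.

Run 6: The run is open, so emit a `<polyline>` with points (Y-flipped): 77.2859,26.8896 60.7257,44.4317 40.9392,87.9163 24.0156,134.8554 16.0439,162.7613.

<svg xmlns="http://www.w3.org/2000/svg" width="135.6251mm" height="186.0782mm" viewBox="0 0 135.6251 186.0782">
  <polygon points="54.0653,116.1089 12.6802,7.0107 107.6699,166.3474 72.8568,30.8039 78.2148,89.8734 66.4664,29.6732" fill="none" stroke="#000000"/>
  <polygon points="75.7991,50.7084 34.0125,42.5924 61.9345,10.4622" fill="none" stroke="#000000"/>
  <polyline points="91.7120,64.4819 110.9055,8.3763" fill="none" stroke="#000000"/>
  <polyline points="78.0657,60.4016 45.8615,86.2790 16.3620,180.4666" fill="none" stroke="#000000"/>
  <polyline points="62.3095,171.4488 100.4108,144.7513 120.9730,108.8649 111.9815,64.1394 14.7596,155.0230 106.0978,157.8130" fill="none" stroke="#000000"/>
  <polyline points="77.2859,26.8896 60.7257,44.4317 40.9392,87.9163 24.0156,134.8554 16.0439,162.7613" fill="none" stroke="#000000"/>
</svg>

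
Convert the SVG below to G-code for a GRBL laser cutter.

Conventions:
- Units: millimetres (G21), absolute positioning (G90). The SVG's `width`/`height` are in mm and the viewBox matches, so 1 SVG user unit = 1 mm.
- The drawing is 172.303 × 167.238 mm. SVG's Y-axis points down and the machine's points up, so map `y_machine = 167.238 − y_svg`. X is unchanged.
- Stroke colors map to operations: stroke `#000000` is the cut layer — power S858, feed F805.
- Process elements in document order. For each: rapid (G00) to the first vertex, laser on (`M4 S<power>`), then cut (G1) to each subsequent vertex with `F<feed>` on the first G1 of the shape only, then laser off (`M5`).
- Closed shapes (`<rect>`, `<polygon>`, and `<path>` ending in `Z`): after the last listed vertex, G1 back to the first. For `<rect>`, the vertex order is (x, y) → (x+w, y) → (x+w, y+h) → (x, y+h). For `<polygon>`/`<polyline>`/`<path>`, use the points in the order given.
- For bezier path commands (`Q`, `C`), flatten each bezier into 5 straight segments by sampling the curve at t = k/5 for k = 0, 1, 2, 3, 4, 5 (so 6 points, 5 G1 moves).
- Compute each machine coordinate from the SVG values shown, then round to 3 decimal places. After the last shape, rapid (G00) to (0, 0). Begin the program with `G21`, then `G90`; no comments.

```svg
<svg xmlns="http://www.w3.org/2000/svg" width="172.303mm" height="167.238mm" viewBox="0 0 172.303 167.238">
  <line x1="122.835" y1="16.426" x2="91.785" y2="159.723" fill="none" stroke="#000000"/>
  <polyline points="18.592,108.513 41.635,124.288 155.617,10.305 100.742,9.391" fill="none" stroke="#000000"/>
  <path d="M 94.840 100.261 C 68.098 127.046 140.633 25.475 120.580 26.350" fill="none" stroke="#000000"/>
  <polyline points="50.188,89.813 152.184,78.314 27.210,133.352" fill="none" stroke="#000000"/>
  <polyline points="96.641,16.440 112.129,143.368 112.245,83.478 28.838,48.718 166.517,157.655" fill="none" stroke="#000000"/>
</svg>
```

viewBox `0 0 172.303 167.238` with mm width/height → 1 unit = 1 mm. Flip: y_m = 167.238 − y_svg.

**Shape 1** — `<line>` line segment, stroke `#000000` → cut (S858, F805). Machine vertices: (122.835,150.812) → (91.785,7.515). Open path.

**Shape 2** — `<polyline>` open polyline, stroke `#000000` → cut (S858, F805). Machine vertices: (18.592,58.725) → (41.635,42.950) → (155.617,156.933) → (100.742,157.847). Open path.

**Shape 3** — `<path>` cubic bezier, stroke `#000000` → cut (S858, F805). Control points (SVG): P0=(94.840,100.261), P1=(68.098,127.046), P2=(140.633,25.475), P3=(120.580,26.350); sampled at t=k/5. Machine vertices: (94.840,66.977) → (89.173,64.462) → (98.123,81.675) → (112.481,107.535) → (123.036,130.966) → (120.580,140.888). Open path.

**Shape 4** — `<polyline>` open polyline, stroke `#000000` → cut (S858, F805). Machine vertices: (50.188,77.425) → (152.184,88.924) → (27.210,33.886). Open path.

**Shape 5** — `<polyline>` open polyline, stroke `#000000` → cut (S858, F805). Machine vertices: (96.641,150.798) → (112.129,23.870) → (112.245,83.760) → (28.838,118.520) → (166.517,9.583). Open path.

G21
G90
G00 X122.835 Y150.812
M4 S858
G1 X91.785 Y7.515 F805
M5
G00 X18.592 Y58.725
M4 S858
G1 X41.635 Y42.950 F805
G1 X155.617 Y156.933
G1 X100.742 Y157.847
M5
G00 X94.840 Y66.977
M4 S858
G1 X89.173 Y64.462 F805
G1 X98.123 Y81.675
G1 X112.481 Y107.535
G1 X123.036 Y130.966
G1 X120.580 Y140.888
M5
G00 X50.188 Y77.425
M4 S858
G1 X152.184 Y88.924 F805
G1 X27.210 Y33.886
M5
G00 X96.641 Y150.798
M4 S858
G1 X112.129 Y23.870 F805
G1 X112.245 Y83.760
G1 X28.838 Y118.520
G1 X166.517 Y9.583
M5
G00 X0.000 Y0.000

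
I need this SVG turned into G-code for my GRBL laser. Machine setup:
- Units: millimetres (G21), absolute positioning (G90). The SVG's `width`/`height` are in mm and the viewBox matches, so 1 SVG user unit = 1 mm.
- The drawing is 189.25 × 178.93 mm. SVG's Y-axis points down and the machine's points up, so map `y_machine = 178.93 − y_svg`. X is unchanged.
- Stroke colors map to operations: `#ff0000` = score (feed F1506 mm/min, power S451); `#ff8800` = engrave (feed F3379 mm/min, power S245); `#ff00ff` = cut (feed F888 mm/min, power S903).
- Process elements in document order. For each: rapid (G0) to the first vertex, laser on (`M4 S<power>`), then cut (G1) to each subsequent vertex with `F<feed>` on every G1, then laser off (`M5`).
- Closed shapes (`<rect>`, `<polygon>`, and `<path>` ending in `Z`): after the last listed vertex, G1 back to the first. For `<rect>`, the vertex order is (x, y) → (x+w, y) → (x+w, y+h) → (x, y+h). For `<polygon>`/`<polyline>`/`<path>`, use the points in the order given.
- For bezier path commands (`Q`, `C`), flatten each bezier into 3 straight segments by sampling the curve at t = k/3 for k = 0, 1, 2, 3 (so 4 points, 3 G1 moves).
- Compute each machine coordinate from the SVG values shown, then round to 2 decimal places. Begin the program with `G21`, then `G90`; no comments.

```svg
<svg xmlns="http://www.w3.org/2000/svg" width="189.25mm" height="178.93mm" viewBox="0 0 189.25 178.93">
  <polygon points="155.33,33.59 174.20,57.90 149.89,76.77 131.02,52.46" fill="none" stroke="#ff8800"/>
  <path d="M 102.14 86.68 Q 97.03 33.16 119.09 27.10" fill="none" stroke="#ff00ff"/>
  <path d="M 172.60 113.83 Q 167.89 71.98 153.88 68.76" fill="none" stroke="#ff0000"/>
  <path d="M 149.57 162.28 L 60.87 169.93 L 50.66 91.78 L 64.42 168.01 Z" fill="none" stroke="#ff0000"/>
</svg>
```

G21
G90
G0 X155.33 Y145.34
M4 S245
G1 X174.20 Y121.03 F3379
G1 X149.89 Y102.16 F3379
G1 X131.02 Y126.47 F3379
G1 X155.33 Y145.34 F3379
M5
G0 X102.14 Y92.25
M4 S903
G1 X101.75 Y122.66 F888
G1 X107.40 Y142.52 F888
G1 X119.09 Y151.83 F888
M5
G0 X172.60 Y65.10
M4 S451
G1 X168.43 Y88.71 F1506
G1 X162.19 Y103.73 F1506
G1 X153.88 Y110.17 F1506
M5
G0 X149.57 Y16.65
M4 S451
G1 X60.87 Y9.00 F1506
G1 X50.66 Y87.15 F1506
G1 X64.42 Y10.92 F1506
G1 X149.57 Y16.65 F1506
M5

1 u = 1 mm; y_m = 178.93 − y.

[1] `<polygon>` regular polygon, #ff8800→engrave S245 F3379: (155.33,145.34) → (174.20,121.03) → (149.89,102.16) → (131.02,126.47) → (155.33,145.34) (closed)

[2] `<path>` quadratic bezier, #ff00ff→cut S903 F888: (102.14,92.25) → (101.75,122.66) → (107.40,142.52) → (119.09,151.83)

[3] `<path>` quadratic bezier, #ff0000→score S451 F1506: (172.60,65.10) → (168.43,88.71) → (162.19,103.73) → (153.88,110.17)

[4] `<path>` closed polygon, #ff0000→score S451 F1506: (149.57,16.65) → (60.87,9.00) → (50.66,87.15) → (64.42,10.92) → (149.57,16.65) (closed)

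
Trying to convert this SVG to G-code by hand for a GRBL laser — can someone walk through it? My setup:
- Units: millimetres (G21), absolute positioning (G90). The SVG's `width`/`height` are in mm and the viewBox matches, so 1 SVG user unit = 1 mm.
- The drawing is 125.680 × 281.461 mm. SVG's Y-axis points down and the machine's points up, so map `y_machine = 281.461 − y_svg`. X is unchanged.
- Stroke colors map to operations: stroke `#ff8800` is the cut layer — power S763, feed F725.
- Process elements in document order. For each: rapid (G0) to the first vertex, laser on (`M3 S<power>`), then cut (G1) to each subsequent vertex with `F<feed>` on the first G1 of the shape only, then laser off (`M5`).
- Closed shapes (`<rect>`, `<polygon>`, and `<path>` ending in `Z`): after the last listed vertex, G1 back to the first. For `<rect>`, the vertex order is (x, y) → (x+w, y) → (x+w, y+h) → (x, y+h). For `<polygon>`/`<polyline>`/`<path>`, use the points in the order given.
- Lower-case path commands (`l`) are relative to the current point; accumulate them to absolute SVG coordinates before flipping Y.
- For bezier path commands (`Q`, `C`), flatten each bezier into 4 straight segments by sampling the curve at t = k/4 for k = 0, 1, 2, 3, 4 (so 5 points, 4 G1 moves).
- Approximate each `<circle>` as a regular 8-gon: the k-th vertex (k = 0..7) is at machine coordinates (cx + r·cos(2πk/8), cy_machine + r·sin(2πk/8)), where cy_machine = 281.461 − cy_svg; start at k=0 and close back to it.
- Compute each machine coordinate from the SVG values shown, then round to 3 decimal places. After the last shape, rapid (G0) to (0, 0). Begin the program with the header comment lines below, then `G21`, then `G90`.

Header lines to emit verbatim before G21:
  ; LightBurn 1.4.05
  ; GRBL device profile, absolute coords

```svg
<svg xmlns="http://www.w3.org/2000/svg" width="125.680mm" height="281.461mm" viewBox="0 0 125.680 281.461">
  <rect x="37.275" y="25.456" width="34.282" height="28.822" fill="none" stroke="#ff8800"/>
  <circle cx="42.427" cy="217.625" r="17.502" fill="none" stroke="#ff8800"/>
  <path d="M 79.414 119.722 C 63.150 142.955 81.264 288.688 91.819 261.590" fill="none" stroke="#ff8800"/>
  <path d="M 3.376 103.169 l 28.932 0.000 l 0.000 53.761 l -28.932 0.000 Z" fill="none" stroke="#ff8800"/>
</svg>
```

; LightBurn 1.4.05
; GRBL device profile, absolute coords
G21
G90
G0 X37.275 Y256.005
M3 S763
G1 X71.557 Y256.005 F725
G1 X71.557 Y227.183
G1 X37.275 Y227.183
G1 X37.275 Y256.005
M5
G0 X59.929 Y63.836
M3 S763
G1 X54.803 Y76.212 F725
G1 X42.427 Y81.338
G1 X30.051 Y76.212
G1 X24.925 Y63.836
G1 X30.051 Y51.460
G1 X42.427 Y46.334
G1 X54.803 Y51.460
G1 X59.929 Y63.836
M5
G0 X79.414 Y161.739
M3 S763
G1 X73.007 Y125.960 F725
G1 X75.559 Y71.931
G1 X83.141 Y27.339
G1 X91.819 Y19.871
M5
G0 X3.376 Y178.292
M3 S763
G1 X32.308 Y178.292 F725
G1 X32.308 Y124.531
G1 X3.376 Y124.531
G1 X3.376 Y178.292
M5
G0 X0.000 Y0.000

1 u = 1 mm; y_m = 281.461 − y.

[1] `<rect>` rectangle, #ff8800→cut S763 F725: (37.275,256.005) → (71.557,256.005) → (71.557,227.183) → (37.275,227.183) → (37.275,256.005) (closed)

[2] `<circle>` circle, #ff8800→cut S763 F725: (59.929,63.836) → (54.803,76.212) → (42.427,81.338) → (30.051,76.212) → (24.925,63.836) → (30.051,51.460) → (42.427,46.334) → (54.803,51.460) → (59.929,63.836) (closed)

[3] `<path>` cubic bezier, #ff8800→cut S763 F725: (79.414,161.739) → (73.007,125.960) → (75.559,71.931) → (83.141,27.339) → (91.819,19.871)

[4] `<path>` rectangle, #ff8800→cut S763 F725: (3.376,178.292) → (32.308,178.292) → (32.308,124.531) → (3.376,124.531) → (3.376,178.292) (closed)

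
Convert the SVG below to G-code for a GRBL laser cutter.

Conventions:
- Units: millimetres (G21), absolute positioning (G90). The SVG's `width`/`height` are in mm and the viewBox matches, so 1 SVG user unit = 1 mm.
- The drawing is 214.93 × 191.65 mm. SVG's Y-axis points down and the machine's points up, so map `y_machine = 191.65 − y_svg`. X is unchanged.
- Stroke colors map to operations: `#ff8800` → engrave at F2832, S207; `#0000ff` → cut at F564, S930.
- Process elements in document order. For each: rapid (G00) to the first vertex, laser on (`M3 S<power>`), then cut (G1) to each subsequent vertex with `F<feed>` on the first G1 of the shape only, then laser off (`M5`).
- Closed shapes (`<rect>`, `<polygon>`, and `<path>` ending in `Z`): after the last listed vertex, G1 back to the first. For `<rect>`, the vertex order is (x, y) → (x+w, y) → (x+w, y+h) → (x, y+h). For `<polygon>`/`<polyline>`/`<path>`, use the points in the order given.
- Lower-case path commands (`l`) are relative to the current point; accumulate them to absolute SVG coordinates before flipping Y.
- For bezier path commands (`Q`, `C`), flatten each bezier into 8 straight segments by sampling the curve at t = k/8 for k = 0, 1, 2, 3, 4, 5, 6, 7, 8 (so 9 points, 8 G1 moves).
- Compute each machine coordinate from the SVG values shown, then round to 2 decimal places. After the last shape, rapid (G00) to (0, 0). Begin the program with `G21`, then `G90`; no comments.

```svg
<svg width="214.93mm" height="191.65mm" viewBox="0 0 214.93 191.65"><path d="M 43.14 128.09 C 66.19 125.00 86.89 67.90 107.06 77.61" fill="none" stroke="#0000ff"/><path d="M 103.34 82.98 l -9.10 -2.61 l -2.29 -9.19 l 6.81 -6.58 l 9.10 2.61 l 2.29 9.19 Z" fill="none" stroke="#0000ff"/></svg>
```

G21
G90
G00 X43.14 Y63.56
M3 S930
G1 X51.68 Y67.01 F564
G1 X60.02 Y74.12
G1 X68.18 Y83.45
G1 X76.18 Y93.60
G1 X84.05 Y103.15
G1 X91.80 Y110.68
G1 X99.47 Y114.79
G1 X107.06 Y114.04
M5
G00 X103.34 Y108.67
M3 S930
G1 X94.24 Y111.28 F564
G1 X91.95 Y120.47
G1 X98.76 Y127.05
G1 X107.86 Y124.44
G1 X110.15 Y115.25
G1 X103.34 Y108.67
M5
G00 X0.00 Y0.00

viewBox `0 0 214.93 191.65` with mm width/height → 1 unit = 1 mm. Flip: y_m = 191.65 − y_svg.

**Shape 1** — `<path>` cubic bezier, stroke `#0000ff` → cut (S930, F564). Control points (SVG): P0=(43.14,128.09), P1=(66.19,125.00), P2=(86.89,67.90), P3=(107.06,77.61); sampled at t=k/8. Machine vertices: (43.14,63.56) → (51.68,67.01) → (60.02,74.12) → (68.18,83.45) → (76.18,93.60) → (84.05,103.15) → (91.80,110.68) → (99.47,114.79) → (107.06,114.04). Open path.

**Shape 2** — `<path>` regular polygon, stroke `#0000ff` → cut (S930, F564). Machine vertices: (103.34,108.67) → (94.24,111.28) → (91.95,120.47) → (98.76,127.05) → (107.86,124.44) → (110.15,115.25) → (103.34,108.67). Closed: final G1 returns to the first vertex.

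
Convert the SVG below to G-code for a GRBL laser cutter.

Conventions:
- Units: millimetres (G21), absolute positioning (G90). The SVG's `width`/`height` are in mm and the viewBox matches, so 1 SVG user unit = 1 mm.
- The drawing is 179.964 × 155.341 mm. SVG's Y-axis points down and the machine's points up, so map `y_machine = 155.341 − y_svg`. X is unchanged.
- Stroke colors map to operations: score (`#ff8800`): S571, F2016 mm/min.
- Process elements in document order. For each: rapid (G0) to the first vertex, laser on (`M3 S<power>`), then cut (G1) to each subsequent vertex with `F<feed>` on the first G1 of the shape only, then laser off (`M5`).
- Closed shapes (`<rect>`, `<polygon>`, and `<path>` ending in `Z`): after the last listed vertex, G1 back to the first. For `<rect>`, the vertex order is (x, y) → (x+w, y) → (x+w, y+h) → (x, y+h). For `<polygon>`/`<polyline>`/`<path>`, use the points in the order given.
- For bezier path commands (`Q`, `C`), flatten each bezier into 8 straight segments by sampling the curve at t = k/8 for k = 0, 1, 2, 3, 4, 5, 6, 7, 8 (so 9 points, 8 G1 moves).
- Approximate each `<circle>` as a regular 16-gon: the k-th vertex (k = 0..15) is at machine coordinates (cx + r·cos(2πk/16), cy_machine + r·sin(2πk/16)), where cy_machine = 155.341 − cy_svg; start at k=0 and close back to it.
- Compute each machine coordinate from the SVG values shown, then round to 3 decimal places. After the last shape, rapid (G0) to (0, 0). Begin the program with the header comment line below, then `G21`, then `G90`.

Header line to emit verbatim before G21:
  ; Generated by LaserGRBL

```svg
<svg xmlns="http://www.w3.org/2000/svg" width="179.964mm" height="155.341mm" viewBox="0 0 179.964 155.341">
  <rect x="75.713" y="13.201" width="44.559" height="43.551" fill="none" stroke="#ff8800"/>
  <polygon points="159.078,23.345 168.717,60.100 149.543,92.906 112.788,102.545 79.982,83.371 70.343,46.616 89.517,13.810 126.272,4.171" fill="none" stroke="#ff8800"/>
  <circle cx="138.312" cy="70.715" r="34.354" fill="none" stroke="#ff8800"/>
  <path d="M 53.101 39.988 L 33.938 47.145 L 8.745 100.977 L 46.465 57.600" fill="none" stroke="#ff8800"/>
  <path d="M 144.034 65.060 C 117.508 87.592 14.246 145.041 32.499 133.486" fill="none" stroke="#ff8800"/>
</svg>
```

; Generated by LaserGRBL
G21
G90
G0 X75.713 Y142.140
M3 S571
G1 X120.272 Y142.140 F2016
G1 X120.272 Y98.589
G1 X75.713 Y98.589
G1 X75.713 Y142.140
M5
G0 X159.078 Y131.996
M3 S571
G1 X168.717 Y95.241 F2016
G1 X149.543 Y62.435
G1 X112.788 Y52.796
G1 X79.982 Y71.970
G1 X70.343 Y108.725
G1 X89.517 Y141.531
G1 X126.272 Y151.170
G1 X159.078 Y131.996
M5
G0 X172.666 Y84.626
M3 S571
G1 X170.051 Y97.773 F2016
G1 X162.604 Y108.918
G1 X151.459 Y116.365
G1 X138.312 Y118.980
G1 X125.165 Y116.365
G1 X114.020 Y108.918
G1 X106.573 Y97.773
G1 X103.958 Y84.626
G1 X106.573 Y71.479
G1 X114.020 Y60.334
G1 X125.165 Y52.887
G1 X138.312 Y50.272
G1 X151.459 Y52.887
G1 X162.604 Y60.334
G1 X170.051 Y71.479
G1 X172.666 Y84.626
M5
G0 X53.101 Y115.353
M3 S571
G1 X33.938 Y108.196 F2016
G1 X8.745 Y54.364
G1 X46.465 Y97.741
M5
G0 X144.034 Y90.281
M3 S571
G1 X130.877 Y80.398 F2016
G1 X112.849 Y68.459
G1 X92.274 Y55.682
G1 X71.474 Y43.285
G1 X52.774 Y32.486
G1 X38.496 Y24.503
G1 X30.963 Y20.553
G1 X32.499 Y21.855
M5
G0 X0.000 Y0.000

Since the viewBox matches the mm dimensions, user units are millimetres directly. The only transform is the Y-flip y_m = 155.341 − y_svg.

Shape 1 is a rectangle drawn with `<rect>`. Its stroke #ff8800 means score at S571, F2016. After flipping Y the toolpath is (75.713,142.140) → (120.272,142.140) → (120.272,98.589) → (75.713,98.589) → (75.713,142.140), returning to the start.

Shape 2 is a regular polygon drawn with `<polygon>`. Its stroke #ff8800 means score at S571, F2016. After flipping Y the toolpath is (159.078,131.996) → (168.717,95.241) → (149.543,62.435) → (112.788,52.796) → (79.982,71.970) → (70.343,108.725) → (89.517,141.531) → (126.272,151.170) → (159.078,131.996), returning to the start.

Shape 3 is a circle drawn with `<circle>`. Its stroke #ff8800 means score at S571, F2016. After flipping Y the toolpath is (172.666,84.626) → (170.051,97.773) → (162.604,108.918) → (151.459,116.365) → (138.312,118.980) → (125.165,116.365) → (114.020,108.918) → (106.573,97.773) → (103.958,84.626) → (106.573,71.479) → (114.020,60.334) → (125.165,52.887) → (138.312,50.272) → (151.459,52.887) → (162.604,60.334) → (170.051,71.479) → (172.666,84.626), returning to the start.

Shape 4 is a open polyline drawn with `<path>`. Its stroke #ff8800 means score at S571, F2016. After flipping Y the toolpath is (53.101,115.353) → (33.938,108.196) → (8.745,54.364) → (46.465,97.741).

Shape 5 is a cubic bezier drawn with `<path>`. Its stroke #ff8800 means score at S571, F2016. After flipping Y the toolpath is (144.034,90.281) → (130.877,80.398) → (112.849,68.459) → (92.274,55.682) → (71.474,43.285) → (52.774,32.486) → (38.496,24.503) → (30.963,20.553) → (32.499,21.855).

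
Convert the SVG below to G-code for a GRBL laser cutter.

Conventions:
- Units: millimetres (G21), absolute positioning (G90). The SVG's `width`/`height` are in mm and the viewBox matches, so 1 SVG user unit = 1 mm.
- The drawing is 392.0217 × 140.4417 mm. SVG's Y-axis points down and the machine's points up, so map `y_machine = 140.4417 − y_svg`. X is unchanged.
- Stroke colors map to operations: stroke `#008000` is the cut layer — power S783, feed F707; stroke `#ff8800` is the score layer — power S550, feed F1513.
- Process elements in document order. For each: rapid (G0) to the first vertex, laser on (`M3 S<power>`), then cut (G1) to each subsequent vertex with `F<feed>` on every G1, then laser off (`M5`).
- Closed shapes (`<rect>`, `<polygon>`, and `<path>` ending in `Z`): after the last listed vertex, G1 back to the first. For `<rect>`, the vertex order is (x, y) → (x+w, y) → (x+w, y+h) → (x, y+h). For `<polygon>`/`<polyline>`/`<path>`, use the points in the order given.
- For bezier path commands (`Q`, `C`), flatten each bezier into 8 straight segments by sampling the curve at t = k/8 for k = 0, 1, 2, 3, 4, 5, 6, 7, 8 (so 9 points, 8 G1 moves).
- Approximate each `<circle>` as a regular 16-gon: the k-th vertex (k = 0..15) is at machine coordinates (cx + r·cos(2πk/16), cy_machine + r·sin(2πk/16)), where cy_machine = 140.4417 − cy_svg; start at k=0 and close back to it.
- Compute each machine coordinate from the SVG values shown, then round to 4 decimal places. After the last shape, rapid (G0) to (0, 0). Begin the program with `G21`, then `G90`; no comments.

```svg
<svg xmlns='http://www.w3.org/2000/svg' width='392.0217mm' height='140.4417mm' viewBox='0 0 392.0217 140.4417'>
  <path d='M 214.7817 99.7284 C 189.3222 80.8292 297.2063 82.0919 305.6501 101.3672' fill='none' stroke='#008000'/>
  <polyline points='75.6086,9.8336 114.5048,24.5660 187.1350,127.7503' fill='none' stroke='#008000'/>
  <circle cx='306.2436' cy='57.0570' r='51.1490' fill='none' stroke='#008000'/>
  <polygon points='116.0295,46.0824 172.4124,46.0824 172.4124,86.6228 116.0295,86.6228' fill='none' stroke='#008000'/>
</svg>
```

G21
G90
G0 X214.7817 Y40.7133
M3 S783
G1 X211.0302 Y46.8596 F707
G1 X217.0518 Y51.1409 F707
G1 X230.1184 Y53.5824 F707
G1 X247.5022 Y54.2093 F707
G1 X266.4752 Y53.0468 F707
G1 X284.3094 Y50.1200 F707
G1 X298.2771 Y45.4542 F707
G1 X305.6501 Y39.0745 F707
M5
G0 X75.6086 Y130.6081
M3 S783
G1 X114.5048 Y115.8757 F707
G1 X187.1350 Y12.6914 F707
M5
G0 X357.3926 Y83.3847
M3 S783
G1 X353.4991 Y102.9586 F707
G1 X342.4114 Y119.5525 F707
G1 X325.8175 Y130.6402 F707
G1 X306.2436 Y134.5337 F707
G1 X286.6697 Y130.6402 F707
G1 X270.0758 Y119.5525 F707
G1 X258.9881 Y102.9586 F707
G1 X255.0946 Y83.3847 F707
G1 X258.9881 Y63.8108 F707
G1 X270.0758 Y47.2169 F707
G1 X286.6697 Y36.1292 F707
G1 X306.2436 Y32.2357 F707
G1 X325.8175 Y36.1292 F707
G1 X342.4114 Y47.2169 F707
G1 X353.4991 Y63.8108 F707
G1 X357.3926 Y83.3847 F707
M5
G0 X116.0295 Y94.3593
M3 S783
G1 X172.4124 Y94.3593 F707
G1 X172.4124 Y53.8189 F707
G1 X116.0295 Y53.8189 F707
G1 X116.0295 Y94.3593 F707
M5
G0 X0.0000 Y0.0000

Since the viewBox matches the mm dimensions, user units are millimetres directly. The only transform is the Y-flip y_m = 140.4417 − y_svg.

Shape 1 is a cubic bezier drawn with `<path>`. Its stroke #008000 means cut at S783, F707. After flipping Y the toolpath is (214.7817,40.7133) → (211.0302,46.8596) → (217.0518,51.1409) → (230.1184,53.5824) → (247.5022,54.2093) → (266.4752,53.0468) → (284.3094,50.1200) → (298.2771,45.4542) → (305.6501,39.0745).

Shape 2 is a open polyline drawn with `<polyline>`. Its stroke #008000 means cut at S783, F707. After flipping Y the toolpath is (75.6086,130.6081) → (114.5048,115.8757) → (187.1350,12.6914).

Shape 3 is a circle drawn with `<circle>`. Its stroke #008000 means cut at S783, F707. After flipping Y the toolpath is (357.3926,83.3847) → (353.4991,102.9586) → (342.4114,119.5525) → (325.8175,130.6402) → (306.2436,134.5337) → (286.6697,130.6402) → (270.0758,119.5525) → (258.9881,102.9586) → (255.0946,83.3847) → (258.9881,63.8108) → (270.0758,47.2169) → (286.6697,36.1292) → (306.2436,32.2357) → (325.8175,36.1292) → (342.4114,47.2169) → (353.4991,63.8108) → (357.3926,83.3847), returning to the start.

Shape 4 is a rectangle drawn with `<polygon>`. Its stroke #008000 means cut at S783, F707. After flipping Y the toolpath is (116.0295,94.3593) → (172.4124,94.3593) → (172.4124,53.8189) → (116.0295,53.8189) → (116.0295,94.3593), returning to the start.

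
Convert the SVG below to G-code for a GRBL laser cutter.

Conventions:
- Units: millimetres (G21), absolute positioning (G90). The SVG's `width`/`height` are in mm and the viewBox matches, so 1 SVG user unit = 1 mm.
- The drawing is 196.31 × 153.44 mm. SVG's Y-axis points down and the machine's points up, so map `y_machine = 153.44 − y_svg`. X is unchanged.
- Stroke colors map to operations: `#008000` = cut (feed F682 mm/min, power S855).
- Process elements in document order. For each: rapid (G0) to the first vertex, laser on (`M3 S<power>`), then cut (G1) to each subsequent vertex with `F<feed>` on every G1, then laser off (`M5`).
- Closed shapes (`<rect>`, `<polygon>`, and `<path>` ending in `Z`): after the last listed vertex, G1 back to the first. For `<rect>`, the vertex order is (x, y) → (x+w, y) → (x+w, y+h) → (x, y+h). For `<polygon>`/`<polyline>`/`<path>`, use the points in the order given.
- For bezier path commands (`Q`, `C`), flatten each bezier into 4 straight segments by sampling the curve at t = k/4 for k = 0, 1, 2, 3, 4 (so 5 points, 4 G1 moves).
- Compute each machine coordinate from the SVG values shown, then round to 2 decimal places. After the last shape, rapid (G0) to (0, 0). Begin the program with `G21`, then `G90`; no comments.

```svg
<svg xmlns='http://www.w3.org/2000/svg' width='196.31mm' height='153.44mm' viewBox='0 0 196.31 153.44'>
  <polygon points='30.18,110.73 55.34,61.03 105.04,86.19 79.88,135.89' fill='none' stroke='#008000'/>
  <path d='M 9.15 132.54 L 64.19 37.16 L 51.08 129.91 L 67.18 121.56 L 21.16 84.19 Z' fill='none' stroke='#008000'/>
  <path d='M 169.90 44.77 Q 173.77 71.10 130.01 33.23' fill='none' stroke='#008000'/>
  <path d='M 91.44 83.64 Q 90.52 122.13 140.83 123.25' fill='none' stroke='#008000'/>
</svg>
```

viewBox `0 0 196.31 153.44` with mm width/height → 1 unit = 1 mm. Flip: y_m = 153.44 − y_svg.

**Shape 1** — `<polygon>` regular polygon, stroke `#008000` → cut (S855, F682). Machine vertices: (30.18,42.71) → (55.34,92.41) → (105.04,67.25) → (79.88,17.55) → (30.18,42.71). Closed: final G1 returns to the first vertex.

**Shape 2** — `<path>` closed polygon, stroke `#008000` → cut (S855, F682). Machine vertices: (9.15,20.90) → (64.19,116.28) → (51.08,23.53) → (67.18,31.88) → (21.16,69.25) → (9.15,20.90). Closed: final G1 returns to the first vertex.

**Shape 3** — `<path>` quadratic bezier, stroke `#008000` → cut (S855, F682). Control points (SVG): P0=(169.90,44.77), P1=(173.77,71.10), P2=(130.01,33.23); sampled at t=k/4. Machine vertices: (169.90,108.67) → (168.86,99.52) → (161.86,98.39) → (148.91,105.29) → (130.01,120.21). Open path.

**Shape 4** — `<path>` quadratic bezier, stroke `#008000` → cut (S855, F682). Control points (SVG): P0=(91.44,83.64), P1=(90.52,122.13), P2=(140.83,123.25); sampled at t=k/4. Machine vertices: (91.44,69.80) → (94.18,52.89) → (103.33,40.65) → (118.88,33.09) → (140.83,30.19). Open path.

G21
G90
G0 X30.18 Y42.71
M3 S855
G1 X55.34 Y92.41 F682
G1 X105.04 Y67.25 F682
G1 X79.88 Y17.55 F682
G1 X30.18 Y42.71 F682
M5
G0 X9.15 Y20.90
M3 S855
G1 X64.19 Y116.28 F682
G1 X51.08 Y23.53 F682
G1 X67.18 Y31.88 F682
G1 X21.16 Y69.25 F682
G1 X9.15 Y20.90 F682
M5
G0 X169.90 Y108.67
M3 S855
G1 X168.86 Y99.52 F682
G1 X161.86 Y98.39 F682
G1 X148.91 Y105.29 F682
G1 X130.01 Y120.21 F682
M5
G0 X91.44 Y69.80
M3 S855
G1 X94.18 Y52.89 F682
G1 X103.33 Y40.65 F682
G1 X118.88 Y33.09 F682
G1 X140.83 Y30.19 F682
M5
G0 X0.00 Y0.00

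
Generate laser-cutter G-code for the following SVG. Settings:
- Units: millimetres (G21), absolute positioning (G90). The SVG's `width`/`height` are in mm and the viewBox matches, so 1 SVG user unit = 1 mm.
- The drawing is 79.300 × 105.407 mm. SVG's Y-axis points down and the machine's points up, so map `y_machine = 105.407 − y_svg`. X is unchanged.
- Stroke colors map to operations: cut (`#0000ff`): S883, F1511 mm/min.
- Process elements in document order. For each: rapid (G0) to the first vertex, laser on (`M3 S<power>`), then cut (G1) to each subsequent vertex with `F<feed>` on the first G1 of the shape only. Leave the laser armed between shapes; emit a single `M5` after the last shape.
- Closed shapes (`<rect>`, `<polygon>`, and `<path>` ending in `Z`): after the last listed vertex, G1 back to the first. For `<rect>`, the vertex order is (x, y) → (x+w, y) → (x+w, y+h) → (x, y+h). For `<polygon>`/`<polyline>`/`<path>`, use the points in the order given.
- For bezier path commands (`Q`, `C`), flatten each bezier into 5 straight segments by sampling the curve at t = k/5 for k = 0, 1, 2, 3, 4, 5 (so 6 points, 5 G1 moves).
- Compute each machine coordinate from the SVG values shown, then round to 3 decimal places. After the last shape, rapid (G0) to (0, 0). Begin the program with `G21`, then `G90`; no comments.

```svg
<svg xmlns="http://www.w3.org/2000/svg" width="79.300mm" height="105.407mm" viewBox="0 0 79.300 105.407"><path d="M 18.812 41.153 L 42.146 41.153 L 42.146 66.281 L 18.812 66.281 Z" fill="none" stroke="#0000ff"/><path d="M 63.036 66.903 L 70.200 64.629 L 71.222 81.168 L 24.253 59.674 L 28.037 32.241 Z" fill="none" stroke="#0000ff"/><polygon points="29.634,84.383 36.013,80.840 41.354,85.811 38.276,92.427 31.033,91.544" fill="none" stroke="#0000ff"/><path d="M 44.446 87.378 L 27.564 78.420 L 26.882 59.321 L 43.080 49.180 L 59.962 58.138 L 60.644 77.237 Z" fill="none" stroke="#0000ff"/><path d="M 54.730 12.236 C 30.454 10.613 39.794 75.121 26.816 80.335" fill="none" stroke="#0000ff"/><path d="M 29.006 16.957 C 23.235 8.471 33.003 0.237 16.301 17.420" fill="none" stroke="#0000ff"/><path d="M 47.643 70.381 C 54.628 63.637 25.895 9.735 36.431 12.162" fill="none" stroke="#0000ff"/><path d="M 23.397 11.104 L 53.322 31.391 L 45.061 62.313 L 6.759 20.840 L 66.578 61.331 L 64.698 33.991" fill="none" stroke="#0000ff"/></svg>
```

viewBox `0 0 79.300 105.407` with mm width/height → 1 unit = 1 mm. Flip: y_m = 105.407 − y_svg.

**Shape 1** — `<path>` rectangle, stroke `#0000ff` → cut (S883, F1511). Machine vertices: (18.812,64.254) → (42.146,64.254) → (42.146,39.126) → (18.812,39.126) → (18.812,64.254). Closed: final G1 returns to the first vertex.

**Shape 2** — `<path>` closed polygon, stroke `#0000ff` → cut (S883, F1511). Machine vertices: (63.036,38.504) → (70.200,40.778) → (71.222,24.239) → (24.253,45.733) → (28.037,73.166) → (63.036,38.504). Closed: final G1 returns to the first vertex.

**Shape 3** — `<polygon>` regular polygon, stroke `#0000ff` → cut (S883, F1511). Machine vertices: (29.634,21.024) → (36.013,24.567) → (41.354,19.596) → (38.276,12.980) → (31.033,13.863) → (29.634,21.024). Closed: final G1 returns to the first vertex.

**Shape 4** — `<path>` regular polygon, stroke `#0000ff` → cut (S883, F1511). Machine vertices: (44.446,18.029) → (27.564,26.987) → (26.882,46.086) → (43.080,56.227) → (59.962,47.269) → (60.644,28.170) → (44.446,18.029). Closed: final G1 returns to the first vertex.

**Shape 5** — `<path>` cubic bezier, stroke `#0000ff` → cut (S883, F1511). Control points (SVG): P0=(54.730,12.236), P1=(30.454,10.613), P2=(39.794,75.121), P3=(26.816,80.335); sampled at t=k/5. Machine vertices: (54.730,93.171) → (43.751,87.212) → (38.155,71.403) → (35.257,51.763) → (32.372,34.312) → (26.816,25.072). Open path.

**Shape 6** — `<path>` cubic bezier, stroke `#0000ff` → cut (S883, F1511). Control points (SVG): P0=(29.006,16.957), P1=(23.235,8.471), P2=(33.003,0.237), P3=(16.301,17.420); sampled at t=k/5. Machine vertices: (29.006,88.450) → (27.072,93.310) → (26.851,96.902) → (26.326,98.017) → (23.482,95.448) → (16.301,87.987). Open path.

**Shape 7** — `<path>` cubic bezier, stroke `#0000ff` → cut (S883, F1511). Control points (SVG): P0=(47.643,70.381), P1=(54.628,63.637), P2=(25.895,9.735), P3=(36.431,12.162); sampled at t=k/5. Machine vertices: (47.643,35.026) → (48.148,43.903) → (43.680,59.131) → (37.838,75.743) → (34.222,88.770) → (36.431,93.245). Open path.

**Shape 8** — `<path>` open polyline, stroke `#0000ff` → cut (S883, F1511). Machine vertices: (23.397,94.303) → (53.322,74.016) → (45.061,43.094) → (6.759,84.567) → (66.578,44.076) → (64.698,71.416). Open path.

G21
G90
G0 X18.812 Y64.254
M3 S883
G1 X42.146 Y64.254 F1511
G1 X42.146 Y39.126
G1 X18.812 Y39.126
G1 X18.812 Y64.254
G0 X63.036 Y38.504
M3 S883
G1 X70.200 Y40.778 F1511
G1 X71.222 Y24.239
G1 X24.253 Y45.733
G1 X28.037 Y73.166
G1 X63.036 Y38.504
G0 X29.634 Y21.024
M3 S883
G1 X36.013 Y24.567 F1511
G1 X41.354 Y19.596
G1 X38.276 Y12.980
G1 X31.033 Y13.863
G1 X29.634 Y21.024
G0 X44.446 Y18.029
M3 S883
G1 X27.564 Y26.987 F1511
G1 X26.882 Y46.086
G1 X43.080 Y56.227
G1 X59.962 Y47.269
G1 X60.644 Y28.170
G1 X44.446 Y18.029
G0 X54.730 Y93.171
M3 S883
G1 X43.751 Y87.212 F1511
G1 X38.155 Y71.403
G1 X35.257 Y51.763
G1 X32.372 Y34.312
G1 X26.816 Y25.072
G0 X29.006 Y88.450
M3 S883
G1 X27.072 Y93.310 F1511
G1 X26.851 Y96.902
G1 X26.326 Y98.017
G1 X23.482 Y95.448
G1 X16.301 Y87.987
G0 X47.643 Y35.026
M3 S883
G1 X48.148 Y43.903 F1511
G1 X43.680 Y59.131
G1 X37.838 Y75.743
G1 X34.222 Y88.770
G1 X36.431 Y93.245
G0 X23.397 Y94.303
M3 S883
G1 X53.322 Y74.016 F1511
G1 X45.061 Y43.094
G1 X6.759 Y84.567
G1 X66.578 Y44.076
G1 X64.698 Y71.416
M5
G0 X0.000 Y0.000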